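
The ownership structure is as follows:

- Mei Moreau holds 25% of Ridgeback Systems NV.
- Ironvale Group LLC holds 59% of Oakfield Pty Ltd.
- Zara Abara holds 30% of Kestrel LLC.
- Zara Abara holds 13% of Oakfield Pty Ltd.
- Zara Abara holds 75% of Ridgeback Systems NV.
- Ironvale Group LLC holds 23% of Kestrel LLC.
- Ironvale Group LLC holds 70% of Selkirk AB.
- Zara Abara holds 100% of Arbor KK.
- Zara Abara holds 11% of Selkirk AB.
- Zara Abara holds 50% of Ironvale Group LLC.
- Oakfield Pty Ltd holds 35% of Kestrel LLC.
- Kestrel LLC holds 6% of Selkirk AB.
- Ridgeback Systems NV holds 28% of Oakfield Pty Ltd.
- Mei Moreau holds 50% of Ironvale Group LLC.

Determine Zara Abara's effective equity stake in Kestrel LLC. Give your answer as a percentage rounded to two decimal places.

63.73%

Zara reaches Kestrel along 5 paths.
Direct stake: 30% = 30%.
Via Ridgeback → Oakfield: 75% × 28% × 35% = 7.35%.
Via Ironvale → Oakfield: 50% × 59% × 35% = 10.325%.
Via Oakfield: 13% × 35% = 4.55%.
Via Ironvale: 50% × 23% = 11.5%.
Total: 30% + 7.35% + 10.325% + 4.55% + 11.5% = 63.725%.
Rounded: 63.73%.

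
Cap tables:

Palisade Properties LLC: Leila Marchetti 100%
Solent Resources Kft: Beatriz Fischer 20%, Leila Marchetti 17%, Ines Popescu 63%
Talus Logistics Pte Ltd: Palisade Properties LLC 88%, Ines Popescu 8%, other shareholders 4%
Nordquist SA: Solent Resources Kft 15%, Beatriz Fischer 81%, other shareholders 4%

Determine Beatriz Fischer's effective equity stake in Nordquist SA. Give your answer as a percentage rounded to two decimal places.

84.00%

Beatriz reaches Nordquist along 2 paths.
Via Solent: 20% × 15% = 3%.
Direct stake: 81% = 81%.
Total: 3% + 81% = 84%.
Rounded: 84.00%.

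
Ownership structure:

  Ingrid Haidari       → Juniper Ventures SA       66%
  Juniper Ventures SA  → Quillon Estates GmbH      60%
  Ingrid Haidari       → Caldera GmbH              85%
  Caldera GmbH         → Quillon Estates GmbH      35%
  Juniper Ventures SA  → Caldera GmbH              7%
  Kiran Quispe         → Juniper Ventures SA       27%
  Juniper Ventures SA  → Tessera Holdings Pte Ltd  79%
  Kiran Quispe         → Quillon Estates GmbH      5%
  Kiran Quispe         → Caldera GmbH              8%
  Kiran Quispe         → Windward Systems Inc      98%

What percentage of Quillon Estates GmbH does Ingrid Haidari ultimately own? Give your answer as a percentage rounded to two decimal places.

70.97%

Ingrid reaches Quillon along 3 paths.
Via Juniper: 66% × 60% = 39.6%.
Via Caldera: 85% × 35% = 29.75%.
Via Juniper → Caldera: 66% × 7% × 35% = 1.617%.
Total: 39.6% + 29.75% + 1.617% = 70.967%.
Rounded: 70.97%.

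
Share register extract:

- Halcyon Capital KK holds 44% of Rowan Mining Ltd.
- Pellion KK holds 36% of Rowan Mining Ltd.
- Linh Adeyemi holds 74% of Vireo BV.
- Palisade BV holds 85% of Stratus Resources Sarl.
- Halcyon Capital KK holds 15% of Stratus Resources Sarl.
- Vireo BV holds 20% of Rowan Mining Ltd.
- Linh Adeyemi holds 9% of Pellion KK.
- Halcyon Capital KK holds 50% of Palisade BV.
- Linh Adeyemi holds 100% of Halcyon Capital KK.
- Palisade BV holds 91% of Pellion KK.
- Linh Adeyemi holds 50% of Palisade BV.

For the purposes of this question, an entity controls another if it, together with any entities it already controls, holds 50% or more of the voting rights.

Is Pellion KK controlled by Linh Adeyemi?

Yes

Linh holds 100% of Halcyon, so Linh controls Halcyon.
Halcyon and Linh together hold 50% + 50% = 100% of Palisade, so Linh controls Palisade.
Linh and Palisade together hold 9% + 91% = 100% of Pellion, so Linh controls Pellion.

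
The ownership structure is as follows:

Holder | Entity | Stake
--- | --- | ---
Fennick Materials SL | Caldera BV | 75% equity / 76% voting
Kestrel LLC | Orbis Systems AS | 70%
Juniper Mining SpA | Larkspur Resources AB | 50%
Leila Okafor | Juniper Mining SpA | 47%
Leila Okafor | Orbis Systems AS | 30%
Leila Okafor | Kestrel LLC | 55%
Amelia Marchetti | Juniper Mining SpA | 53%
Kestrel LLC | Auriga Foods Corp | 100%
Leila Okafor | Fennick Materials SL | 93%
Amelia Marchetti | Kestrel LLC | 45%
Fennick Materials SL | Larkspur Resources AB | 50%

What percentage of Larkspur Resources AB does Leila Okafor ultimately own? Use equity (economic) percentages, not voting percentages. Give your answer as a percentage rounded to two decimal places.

Leila reaches Larkspur along 2 paths.
Via Juniper: 47% × 50% = 23.5%.
Via Fennick: 93% × 50% = 46.5%.
Total: 23.5% + 46.5% = 70%.
Rounded: 70.00%.

70.00%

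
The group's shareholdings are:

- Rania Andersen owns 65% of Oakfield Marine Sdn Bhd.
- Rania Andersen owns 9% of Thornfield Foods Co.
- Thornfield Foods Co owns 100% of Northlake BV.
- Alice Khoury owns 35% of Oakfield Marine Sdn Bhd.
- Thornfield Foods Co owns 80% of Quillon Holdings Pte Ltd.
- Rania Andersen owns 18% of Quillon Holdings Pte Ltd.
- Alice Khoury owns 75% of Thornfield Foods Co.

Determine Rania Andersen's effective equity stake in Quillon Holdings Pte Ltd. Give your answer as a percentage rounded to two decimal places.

25.20%

Rania reaches Quillon along 2 paths.
Direct stake: 18% = 18%.
Via Thornfield: 9% × 80% = 7.2%.
Total: 18% + 7.2% = 25.2%.
Rounded: 25.20%.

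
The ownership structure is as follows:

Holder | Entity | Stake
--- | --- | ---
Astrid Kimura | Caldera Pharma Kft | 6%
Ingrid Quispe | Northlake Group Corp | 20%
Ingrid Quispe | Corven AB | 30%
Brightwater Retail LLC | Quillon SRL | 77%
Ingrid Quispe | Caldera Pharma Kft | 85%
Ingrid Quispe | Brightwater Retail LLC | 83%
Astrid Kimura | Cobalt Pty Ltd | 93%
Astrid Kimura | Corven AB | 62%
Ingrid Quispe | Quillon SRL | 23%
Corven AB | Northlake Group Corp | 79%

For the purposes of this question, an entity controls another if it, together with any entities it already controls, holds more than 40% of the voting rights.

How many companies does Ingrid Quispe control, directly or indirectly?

3

Ingrid holds 85% of Caldera, so Ingrid controls Caldera.
Ingrid holds 83% of Brightwater, so Ingrid controls Brightwater.
Ingrid and Brightwater together hold 23% + 77% = 100% of Quillon, so Ingrid controls Quillon.
No other company's threshold is met.
Ingrid controls 3 companies.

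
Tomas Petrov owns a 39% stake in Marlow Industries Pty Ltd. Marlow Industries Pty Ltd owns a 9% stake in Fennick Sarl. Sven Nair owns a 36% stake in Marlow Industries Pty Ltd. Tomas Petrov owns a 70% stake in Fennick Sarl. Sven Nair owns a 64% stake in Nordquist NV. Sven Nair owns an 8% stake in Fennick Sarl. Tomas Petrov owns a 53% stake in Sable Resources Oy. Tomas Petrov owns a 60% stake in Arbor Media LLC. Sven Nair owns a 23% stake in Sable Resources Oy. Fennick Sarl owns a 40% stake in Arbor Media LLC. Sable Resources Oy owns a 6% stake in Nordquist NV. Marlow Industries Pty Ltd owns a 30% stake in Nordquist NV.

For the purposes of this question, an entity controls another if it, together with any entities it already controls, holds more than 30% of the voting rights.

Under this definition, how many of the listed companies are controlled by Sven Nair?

2

Sven holds 36% of Marlow, so Sven controls Marlow.
Sven and Marlow together hold 64% + 30% = 94% of Nordquist, so Sven controls Nordquist.
No other company's threshold is met.
Sven controls 2 companies.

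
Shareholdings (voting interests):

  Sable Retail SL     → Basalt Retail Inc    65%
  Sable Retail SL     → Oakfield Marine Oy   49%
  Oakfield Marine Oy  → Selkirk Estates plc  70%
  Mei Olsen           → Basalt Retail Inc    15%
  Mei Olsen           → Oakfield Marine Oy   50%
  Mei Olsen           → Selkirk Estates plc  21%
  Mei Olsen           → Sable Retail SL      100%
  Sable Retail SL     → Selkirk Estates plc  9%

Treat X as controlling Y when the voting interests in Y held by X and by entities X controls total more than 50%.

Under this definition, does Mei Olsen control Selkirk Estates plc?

Mei holds 100% of Sable, so Mei controls Sable.
Mei and Sable together hold 50% + 49% = 99% of Oakfield, so Mei controls Oakfield.
Sable and Oakfield and Mei together hold 9% + 70% + 21% = 100% of Selkirk, so Mei controls Selkirk.

Yes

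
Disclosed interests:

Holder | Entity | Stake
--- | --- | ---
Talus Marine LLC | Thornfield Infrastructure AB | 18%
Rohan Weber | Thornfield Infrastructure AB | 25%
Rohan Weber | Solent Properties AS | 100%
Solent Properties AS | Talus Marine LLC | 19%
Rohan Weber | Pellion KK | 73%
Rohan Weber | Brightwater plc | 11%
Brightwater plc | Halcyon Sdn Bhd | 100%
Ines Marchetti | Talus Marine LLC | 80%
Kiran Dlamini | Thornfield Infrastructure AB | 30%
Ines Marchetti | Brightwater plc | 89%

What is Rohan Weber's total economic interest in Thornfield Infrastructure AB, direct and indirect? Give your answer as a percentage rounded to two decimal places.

Rohan reaches Thornfield along 2 paths.
Direct stake: 25% = 25%.
Via Solent → Talus: 100% × 19% × 18% = 3.42%.
Total: 25% + 3.42% = 28.42%.

28.42%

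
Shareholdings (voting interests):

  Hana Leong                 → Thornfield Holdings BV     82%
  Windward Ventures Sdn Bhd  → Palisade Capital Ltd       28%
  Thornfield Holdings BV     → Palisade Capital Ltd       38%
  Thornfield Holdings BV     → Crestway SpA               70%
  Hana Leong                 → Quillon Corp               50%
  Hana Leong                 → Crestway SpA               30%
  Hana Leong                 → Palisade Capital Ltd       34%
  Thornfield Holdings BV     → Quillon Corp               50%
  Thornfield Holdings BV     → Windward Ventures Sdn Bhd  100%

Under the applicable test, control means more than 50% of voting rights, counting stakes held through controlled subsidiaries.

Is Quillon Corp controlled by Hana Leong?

Yes

Hana holds 82% of Thornfield, so Hana controls Thornfield.
Hana and Thornfield together hold 50% + 50% = 100% of Quillon, so Hana controls Quillon.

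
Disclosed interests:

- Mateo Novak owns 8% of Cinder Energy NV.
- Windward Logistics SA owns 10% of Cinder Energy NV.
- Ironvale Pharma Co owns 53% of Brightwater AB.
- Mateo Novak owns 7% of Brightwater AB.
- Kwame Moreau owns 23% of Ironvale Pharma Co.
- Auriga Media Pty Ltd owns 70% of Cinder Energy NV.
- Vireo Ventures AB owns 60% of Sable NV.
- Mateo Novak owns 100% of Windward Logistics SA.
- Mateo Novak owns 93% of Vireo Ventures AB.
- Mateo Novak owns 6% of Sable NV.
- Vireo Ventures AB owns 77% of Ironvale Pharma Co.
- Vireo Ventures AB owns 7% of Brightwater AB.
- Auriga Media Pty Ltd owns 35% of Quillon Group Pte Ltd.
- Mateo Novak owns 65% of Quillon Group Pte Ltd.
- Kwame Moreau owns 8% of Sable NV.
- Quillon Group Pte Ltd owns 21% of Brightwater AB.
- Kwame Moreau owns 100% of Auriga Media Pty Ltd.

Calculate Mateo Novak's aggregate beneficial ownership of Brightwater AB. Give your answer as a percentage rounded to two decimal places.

65.11%

Mateo reaches Brightwater along 4 paths.
Via Quillon: 65% × 21% = 13.65%.
Via Vireo → Ironvale: 93% × 77% × 53% = 37.9533%.
Direct stake: 7% = 7%.
Via Vireo: 93% × 7% = 6.51%.
Total: 13.65% + 37.9533% + 7% + 6.51% = 65.1133%.
Rounded: 65.11%.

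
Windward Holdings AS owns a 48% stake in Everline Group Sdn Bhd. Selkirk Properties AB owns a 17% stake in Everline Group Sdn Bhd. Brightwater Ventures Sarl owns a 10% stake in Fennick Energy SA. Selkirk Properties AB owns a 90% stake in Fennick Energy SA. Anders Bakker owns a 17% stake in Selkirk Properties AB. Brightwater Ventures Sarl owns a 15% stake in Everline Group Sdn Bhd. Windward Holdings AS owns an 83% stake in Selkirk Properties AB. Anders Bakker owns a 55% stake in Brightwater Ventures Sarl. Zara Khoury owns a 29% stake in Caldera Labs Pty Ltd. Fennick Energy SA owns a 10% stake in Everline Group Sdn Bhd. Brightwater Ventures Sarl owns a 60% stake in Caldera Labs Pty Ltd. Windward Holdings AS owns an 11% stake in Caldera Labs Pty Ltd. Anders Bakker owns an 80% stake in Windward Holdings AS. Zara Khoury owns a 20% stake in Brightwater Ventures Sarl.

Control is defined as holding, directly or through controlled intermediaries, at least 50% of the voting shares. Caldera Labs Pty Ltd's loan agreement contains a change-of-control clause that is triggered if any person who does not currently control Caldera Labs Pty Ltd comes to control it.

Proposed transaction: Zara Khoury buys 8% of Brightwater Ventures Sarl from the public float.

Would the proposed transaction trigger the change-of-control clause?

The purchase changes only Zara's holdings, so Zara is the only person who could newly come to control Caldera.
Zara's largest direct stake is 29% in Caldera, which does not meet the threshold, so Zara controls no company.
In Caldera, Zara's side holds only 29%, not ≥ 50%.
So before the transaction, Zara does not control Caldera.
After the purchase, Zara's direct stake in Brightwater rises to 20% + 8% = 28%.
Zara's side now holds 28% of Brightwater, not ≥ 50%, so Zara still does not control Brightwater.
After the transaction, Zara's side holds 29% of Caldera, not ≥ 50%, so Zara still does not control Caldera.
No new person acquires control, so the clause is not triggered.

No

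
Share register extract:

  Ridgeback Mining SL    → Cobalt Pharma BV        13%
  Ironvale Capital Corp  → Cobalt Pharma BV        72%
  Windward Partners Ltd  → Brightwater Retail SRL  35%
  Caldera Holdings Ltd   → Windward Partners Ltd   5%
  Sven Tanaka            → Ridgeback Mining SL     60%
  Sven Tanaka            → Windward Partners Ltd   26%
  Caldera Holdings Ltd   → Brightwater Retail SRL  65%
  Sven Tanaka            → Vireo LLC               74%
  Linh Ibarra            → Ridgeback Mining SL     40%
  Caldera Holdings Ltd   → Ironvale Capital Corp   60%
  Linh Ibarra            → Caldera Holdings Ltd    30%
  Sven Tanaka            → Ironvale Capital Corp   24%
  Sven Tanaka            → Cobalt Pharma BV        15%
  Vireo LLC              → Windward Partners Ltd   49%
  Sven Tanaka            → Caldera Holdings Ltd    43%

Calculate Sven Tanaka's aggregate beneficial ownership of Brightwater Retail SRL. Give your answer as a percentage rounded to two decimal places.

Sven reaches Brightwater along 4 paths.
Via Windward: 26% × 35% = 9.1%.
Via Caldera → Windward: 43% × 5% × 35% = 0.7525%.
Via Vireo → Windward: 74% × 49% × 35% = 12.691%.
Via Caldera: 43% × 65% = 27.95%.
Total: 9.1% + 0.7525% + 12.691% + 27.95% = 50.4935%.
Rounded: 50.49%.

50.49%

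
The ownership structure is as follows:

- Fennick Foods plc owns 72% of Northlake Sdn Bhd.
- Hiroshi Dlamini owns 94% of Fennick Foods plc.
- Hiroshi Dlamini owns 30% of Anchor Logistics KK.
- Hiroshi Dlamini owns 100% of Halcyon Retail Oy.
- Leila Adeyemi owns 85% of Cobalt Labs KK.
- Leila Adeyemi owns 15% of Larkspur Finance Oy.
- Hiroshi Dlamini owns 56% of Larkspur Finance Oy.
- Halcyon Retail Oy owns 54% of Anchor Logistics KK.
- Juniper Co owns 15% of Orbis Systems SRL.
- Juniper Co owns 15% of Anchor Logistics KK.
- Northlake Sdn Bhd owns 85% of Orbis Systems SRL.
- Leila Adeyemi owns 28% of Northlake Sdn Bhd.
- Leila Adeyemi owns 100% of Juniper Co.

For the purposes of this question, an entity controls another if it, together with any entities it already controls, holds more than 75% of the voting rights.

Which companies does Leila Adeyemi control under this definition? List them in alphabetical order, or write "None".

Cobalt Labs KK, Juniper Co

Leila holds 100% of Juniper, so Leila controls Juniper.
Leila holds 85% of Cobalt, so Leila controls Cobalt.
No other company's threshold is met.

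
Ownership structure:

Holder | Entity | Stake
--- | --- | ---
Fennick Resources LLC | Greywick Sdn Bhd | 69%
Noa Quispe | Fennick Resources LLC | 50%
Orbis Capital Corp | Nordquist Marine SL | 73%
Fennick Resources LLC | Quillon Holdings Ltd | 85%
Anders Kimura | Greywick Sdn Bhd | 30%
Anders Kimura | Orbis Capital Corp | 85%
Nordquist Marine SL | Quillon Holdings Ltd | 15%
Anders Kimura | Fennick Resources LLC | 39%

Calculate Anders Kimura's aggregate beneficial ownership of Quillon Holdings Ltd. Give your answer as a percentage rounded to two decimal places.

Anders reaches Quillon along 2 paths.
Via Orbis → Nordquist: 85% × 73% × 15% = 9.3075%.
Via Fennick: 39% × 85% = 33.15%.
Total: 9.3075% + 33.15% = 42.4575%.
Rounded: 42.46%.

42.46%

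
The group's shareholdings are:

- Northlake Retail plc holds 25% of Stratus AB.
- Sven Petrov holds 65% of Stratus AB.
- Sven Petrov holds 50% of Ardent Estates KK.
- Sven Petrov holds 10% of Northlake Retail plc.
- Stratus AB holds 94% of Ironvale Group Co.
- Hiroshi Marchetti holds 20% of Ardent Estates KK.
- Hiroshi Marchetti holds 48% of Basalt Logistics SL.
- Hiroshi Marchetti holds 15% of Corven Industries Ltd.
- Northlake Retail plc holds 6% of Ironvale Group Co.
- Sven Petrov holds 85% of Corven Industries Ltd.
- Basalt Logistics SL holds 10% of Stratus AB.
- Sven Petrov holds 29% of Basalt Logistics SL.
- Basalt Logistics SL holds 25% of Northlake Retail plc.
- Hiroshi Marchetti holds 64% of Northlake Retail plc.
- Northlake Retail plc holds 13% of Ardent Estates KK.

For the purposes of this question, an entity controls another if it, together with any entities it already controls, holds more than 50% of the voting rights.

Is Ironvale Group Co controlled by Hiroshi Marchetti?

No

Hiroshi holds 64% of Northlake, so Hiroshi controls Northlake.
In Ironvale, Hiroshi's side holds only 6%, not > 50%.
So Hiroshi does not control Ironvale.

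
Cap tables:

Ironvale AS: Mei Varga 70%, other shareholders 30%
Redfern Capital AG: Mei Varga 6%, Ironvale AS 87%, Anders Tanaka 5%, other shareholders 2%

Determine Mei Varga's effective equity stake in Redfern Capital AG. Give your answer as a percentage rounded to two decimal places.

66.90%

Mei reaches Redfern along 2 paths.
Direct stake: 6% = 6%.
Via Ironvale: 70% × 87% = 60.9%.
Total: 6% + 60.9% = 66.9%.
Rounded: 66.90%.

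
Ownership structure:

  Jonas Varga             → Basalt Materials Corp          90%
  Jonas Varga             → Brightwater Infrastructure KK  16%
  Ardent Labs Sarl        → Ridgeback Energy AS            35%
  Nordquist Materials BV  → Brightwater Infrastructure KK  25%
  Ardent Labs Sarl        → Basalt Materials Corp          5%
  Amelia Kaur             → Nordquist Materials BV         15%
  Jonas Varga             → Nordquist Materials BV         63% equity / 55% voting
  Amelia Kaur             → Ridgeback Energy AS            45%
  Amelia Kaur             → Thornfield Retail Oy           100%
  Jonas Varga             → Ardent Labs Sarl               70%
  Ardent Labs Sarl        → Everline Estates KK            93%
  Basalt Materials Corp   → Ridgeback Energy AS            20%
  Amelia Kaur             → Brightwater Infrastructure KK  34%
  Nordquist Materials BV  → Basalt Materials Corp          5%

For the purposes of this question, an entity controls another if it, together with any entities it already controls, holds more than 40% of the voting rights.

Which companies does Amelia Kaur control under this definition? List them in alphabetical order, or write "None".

Amelia holds 100% of Thornfield, so Amelia controls Thornfield.
Amelia holds 45% of Ridgeback, so Amelia controls Ridgeback.
No other company's threshold is met.

Ridgeback Energy AS, Thornfield Retail Oy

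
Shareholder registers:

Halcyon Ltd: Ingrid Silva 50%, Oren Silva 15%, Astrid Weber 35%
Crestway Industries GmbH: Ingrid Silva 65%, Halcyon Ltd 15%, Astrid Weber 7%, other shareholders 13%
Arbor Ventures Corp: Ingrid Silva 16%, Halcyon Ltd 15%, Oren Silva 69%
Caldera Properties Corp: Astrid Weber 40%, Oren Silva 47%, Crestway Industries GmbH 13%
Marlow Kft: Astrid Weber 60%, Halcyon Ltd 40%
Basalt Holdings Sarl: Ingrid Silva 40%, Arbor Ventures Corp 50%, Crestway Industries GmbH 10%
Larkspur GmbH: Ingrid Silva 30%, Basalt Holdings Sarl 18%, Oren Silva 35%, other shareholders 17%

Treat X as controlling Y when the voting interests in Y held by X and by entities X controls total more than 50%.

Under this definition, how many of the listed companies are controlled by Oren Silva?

Oren holds 69% of Arbor, so Oren controls Arbor.
No other company's threshold is met.
Oren controls 1 company.

1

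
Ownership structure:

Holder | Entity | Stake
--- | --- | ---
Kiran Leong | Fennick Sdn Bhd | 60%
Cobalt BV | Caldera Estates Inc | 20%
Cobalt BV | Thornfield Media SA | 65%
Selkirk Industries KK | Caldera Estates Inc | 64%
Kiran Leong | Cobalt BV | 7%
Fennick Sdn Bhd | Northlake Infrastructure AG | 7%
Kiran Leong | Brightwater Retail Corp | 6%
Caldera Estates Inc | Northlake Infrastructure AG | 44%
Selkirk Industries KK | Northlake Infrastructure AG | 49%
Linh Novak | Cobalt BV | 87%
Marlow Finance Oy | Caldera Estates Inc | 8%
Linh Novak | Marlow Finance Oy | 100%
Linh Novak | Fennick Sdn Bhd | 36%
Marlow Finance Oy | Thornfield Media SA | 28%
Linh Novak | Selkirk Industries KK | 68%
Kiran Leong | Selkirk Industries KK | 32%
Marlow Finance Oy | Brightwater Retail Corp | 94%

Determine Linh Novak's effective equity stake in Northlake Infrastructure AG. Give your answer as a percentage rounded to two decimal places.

Linh reaches Northlake along 5 paths.
Via Fennick: 36% × 7% = 2.52%.
Via Cobalt → Caldera: 87% × 20% × 44% = 7.656%.
Via Selkirk → Caldera: 68% × 64% × 44% = 19.1488%.
Via Marlow → Caldera: 100% × 8% × 44% = 3.52%.
Via Selkirk: 68% × 49% = 33.32%.
Total: 2.52% + 7.656% + 19.1488% + 3.52% + 33.32% = 66.1648%.
Rounded: 66.16%.

66.16%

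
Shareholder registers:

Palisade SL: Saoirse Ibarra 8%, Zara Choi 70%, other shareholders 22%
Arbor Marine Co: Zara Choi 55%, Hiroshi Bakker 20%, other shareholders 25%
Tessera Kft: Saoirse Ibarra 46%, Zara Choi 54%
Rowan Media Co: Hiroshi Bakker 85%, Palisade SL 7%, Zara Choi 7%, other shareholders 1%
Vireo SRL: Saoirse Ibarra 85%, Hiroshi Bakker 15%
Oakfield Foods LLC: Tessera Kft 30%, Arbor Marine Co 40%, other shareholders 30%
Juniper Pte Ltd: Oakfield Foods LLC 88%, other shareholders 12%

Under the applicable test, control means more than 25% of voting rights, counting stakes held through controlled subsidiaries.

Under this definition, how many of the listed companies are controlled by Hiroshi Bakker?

1

Hiroshi holds 85% of Rowan, so Hiroshi controls Rowan.
No other company's threshold is met.
Hiroshi controls 1 company.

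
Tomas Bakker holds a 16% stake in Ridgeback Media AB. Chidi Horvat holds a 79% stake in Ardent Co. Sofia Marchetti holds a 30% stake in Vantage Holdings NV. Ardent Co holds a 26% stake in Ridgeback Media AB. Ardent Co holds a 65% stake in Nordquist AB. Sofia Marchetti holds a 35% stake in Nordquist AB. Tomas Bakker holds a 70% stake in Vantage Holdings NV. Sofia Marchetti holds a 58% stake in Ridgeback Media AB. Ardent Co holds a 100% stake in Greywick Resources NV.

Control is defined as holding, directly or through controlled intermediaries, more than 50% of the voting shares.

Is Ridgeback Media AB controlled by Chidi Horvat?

Chidi holds 79% of Ardent, so Chidi controls Ardent.
Ardent holds 65% of Nordquist, so Chidi controls Nordquist.
Ardent holds 100% of Greywick, so Chidi controls Greywick.
In Ridgeback, Chidi's side holds only 26%, not > 50%.
So Chidi does not control Ridgeback.

No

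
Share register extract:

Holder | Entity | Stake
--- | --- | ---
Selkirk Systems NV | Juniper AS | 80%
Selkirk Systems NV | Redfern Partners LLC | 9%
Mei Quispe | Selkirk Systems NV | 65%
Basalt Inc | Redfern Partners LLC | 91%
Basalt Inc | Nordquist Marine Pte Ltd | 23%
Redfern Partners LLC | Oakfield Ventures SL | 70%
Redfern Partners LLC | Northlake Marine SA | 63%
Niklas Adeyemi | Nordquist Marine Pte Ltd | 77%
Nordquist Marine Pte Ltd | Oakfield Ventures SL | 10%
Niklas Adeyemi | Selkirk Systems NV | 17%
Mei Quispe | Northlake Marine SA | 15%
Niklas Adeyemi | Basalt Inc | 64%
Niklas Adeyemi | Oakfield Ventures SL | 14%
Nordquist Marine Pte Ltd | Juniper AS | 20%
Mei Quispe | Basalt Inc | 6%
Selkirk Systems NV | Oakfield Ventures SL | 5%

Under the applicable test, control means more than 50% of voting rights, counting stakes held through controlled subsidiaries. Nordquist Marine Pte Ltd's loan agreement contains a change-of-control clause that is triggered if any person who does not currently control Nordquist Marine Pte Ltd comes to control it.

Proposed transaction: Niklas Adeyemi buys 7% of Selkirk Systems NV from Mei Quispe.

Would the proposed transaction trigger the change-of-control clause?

No

The purchase adds only to Niklas's holdings (Mei's stake shrinks), so Niklas is the only person who could newly come to control Nordquist.
Niklas holds 64% of Basalt, so Niklas controls Basalt.
Niklas and Basalt together hold 77% + 23% = 100% of Nordquist, so Niklas controls Nordquist.
So Niklas already controls Nordquist before the transaction.
After the purchase, Niklas's direct stake in Selkirk rises to 17% + 7% = 24%, and Mei's stake falls to 58%.
Niklas controlled Nordquist already, so this is not a new person acquiring control; every other person's position is unchanged or reduced.
No new person acquires control, so the clause is not triggered.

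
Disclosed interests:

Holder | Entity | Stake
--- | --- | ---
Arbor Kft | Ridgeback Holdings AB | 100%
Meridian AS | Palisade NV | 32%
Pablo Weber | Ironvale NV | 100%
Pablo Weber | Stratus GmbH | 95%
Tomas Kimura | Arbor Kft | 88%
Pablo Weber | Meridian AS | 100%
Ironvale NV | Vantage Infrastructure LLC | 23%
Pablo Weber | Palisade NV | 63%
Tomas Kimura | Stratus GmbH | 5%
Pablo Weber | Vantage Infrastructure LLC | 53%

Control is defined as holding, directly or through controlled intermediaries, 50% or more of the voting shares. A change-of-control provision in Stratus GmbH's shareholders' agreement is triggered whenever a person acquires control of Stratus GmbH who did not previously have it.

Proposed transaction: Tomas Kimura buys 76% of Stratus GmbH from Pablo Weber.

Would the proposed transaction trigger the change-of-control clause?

The purchase adds only to Tomas's holdings (Pablo's stake shrinks), so Tomas is the only person who could newly come to control Stratus.
Tomas holds 88% of Arbor, so Tomas controls Arbor.
Arbor holds 100% of Ridgeback, so Tomas controls Ridgeback.
In Stratus, Tomas's side holds only 5%, not ≥ 50%.
So before the transaction, Tomas does not control Stratus.
After the purchase, Tomas's direct stake in Stratus rises to 5% + 76% = 81%, and Pablo's stake falls to 19%.
Tomas holds 81% of Stratus, so Tomas controls Stratus.
Tomas did not control Stratus before and does after, so the clause is triggered.

Yes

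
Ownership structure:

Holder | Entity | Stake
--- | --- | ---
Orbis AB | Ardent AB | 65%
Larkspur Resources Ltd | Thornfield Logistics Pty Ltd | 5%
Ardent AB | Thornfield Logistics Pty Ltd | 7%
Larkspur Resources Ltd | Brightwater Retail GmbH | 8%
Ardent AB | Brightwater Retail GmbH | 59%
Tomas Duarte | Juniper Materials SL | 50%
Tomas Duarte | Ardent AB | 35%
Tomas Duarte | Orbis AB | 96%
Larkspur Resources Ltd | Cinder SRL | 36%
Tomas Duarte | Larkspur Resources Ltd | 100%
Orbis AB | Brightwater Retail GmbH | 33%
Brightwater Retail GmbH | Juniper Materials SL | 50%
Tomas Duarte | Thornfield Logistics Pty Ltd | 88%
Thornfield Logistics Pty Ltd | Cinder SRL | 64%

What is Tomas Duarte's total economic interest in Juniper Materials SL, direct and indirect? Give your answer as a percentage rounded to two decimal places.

98.57%

Tomas reaches Juniper along 5 paths.
Via Ardent → Brightwater: 35% × 59% × 50% = 10.325%.
Via Orbis → Ardent → Brightwater: 96% × 65% × 59% × 50% = 18.408%.
Via Larkspur → Brightwater: 100% × 8% × 50% = 4%.
Via Orbis → Brightwater: 96% × 33% × 50% = 15.84%.
Direct stake: 50% = 50%.
Total: 10.325% + 18.408% + 4% + 15.84% + 50% = 98.573%.
Rounded: 98.57%.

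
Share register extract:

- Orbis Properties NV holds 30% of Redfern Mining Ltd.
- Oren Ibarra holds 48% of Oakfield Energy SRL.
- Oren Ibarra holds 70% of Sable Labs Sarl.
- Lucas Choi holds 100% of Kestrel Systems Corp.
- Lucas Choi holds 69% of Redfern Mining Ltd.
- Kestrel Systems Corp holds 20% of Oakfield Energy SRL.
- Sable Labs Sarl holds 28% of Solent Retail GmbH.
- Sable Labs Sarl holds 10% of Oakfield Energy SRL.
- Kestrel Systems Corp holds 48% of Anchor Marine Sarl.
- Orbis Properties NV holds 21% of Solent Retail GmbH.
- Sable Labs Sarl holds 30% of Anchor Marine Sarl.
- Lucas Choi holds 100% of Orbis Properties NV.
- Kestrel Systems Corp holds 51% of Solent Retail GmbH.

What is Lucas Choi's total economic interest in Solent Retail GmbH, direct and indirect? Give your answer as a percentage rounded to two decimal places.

72.00%

Lucas reaches Solent along 2 paths.
Via Kestrel: 100% × 51% = 51%.
Via Orbis: 100% × 21% = 21%.
Total: 51% + 21% = 72%.
Rounded: 72.00%.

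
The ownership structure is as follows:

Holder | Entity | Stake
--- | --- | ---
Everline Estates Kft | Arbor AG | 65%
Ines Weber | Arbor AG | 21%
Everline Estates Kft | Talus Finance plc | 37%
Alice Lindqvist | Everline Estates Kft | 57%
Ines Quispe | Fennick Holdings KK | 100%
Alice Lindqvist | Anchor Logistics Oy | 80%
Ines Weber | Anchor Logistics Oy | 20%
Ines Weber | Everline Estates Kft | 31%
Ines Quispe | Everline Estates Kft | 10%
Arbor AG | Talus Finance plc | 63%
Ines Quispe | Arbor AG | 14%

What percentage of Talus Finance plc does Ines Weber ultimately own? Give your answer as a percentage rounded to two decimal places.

37.39%

Ines Weber reaches Talus along 3 paths.
Via Everline → Arbor: 31% × 65% × 63% = 12.6945%.
Via Arbor: 21% × 63% = 13.23%.
Via Everline: 31% × 37% = 11.47%.
Total: 12.6945% + 13.23% + 11.47% = 37.3945%.
Rounded: 37.39%.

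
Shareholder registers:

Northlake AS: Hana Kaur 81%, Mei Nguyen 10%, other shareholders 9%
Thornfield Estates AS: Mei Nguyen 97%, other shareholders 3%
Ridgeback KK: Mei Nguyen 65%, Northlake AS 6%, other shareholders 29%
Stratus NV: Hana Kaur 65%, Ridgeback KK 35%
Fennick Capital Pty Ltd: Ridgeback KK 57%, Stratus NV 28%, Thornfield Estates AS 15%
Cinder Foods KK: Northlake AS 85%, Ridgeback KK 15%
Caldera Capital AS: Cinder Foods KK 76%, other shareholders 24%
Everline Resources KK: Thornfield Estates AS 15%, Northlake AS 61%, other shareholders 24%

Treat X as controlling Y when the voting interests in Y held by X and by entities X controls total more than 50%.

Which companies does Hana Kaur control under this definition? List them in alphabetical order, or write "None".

Caldera Capital AS, Cinder Foods KK, Everline Resources KK, Northlake AS, Stratus NV

Hana holds 81% of Northlake, so Hana controls Northlake.
Hana holds 65% of Stratus, so Hana controls Stratus.
Northlake holds 85% of Cinder, so Hana controls Cinder.
Cinder holds 76% of Caldera, so Hana controls Caldera.
Northlake holds 61% of Everline, so Hana controls Everline.
No other company's threshold is met.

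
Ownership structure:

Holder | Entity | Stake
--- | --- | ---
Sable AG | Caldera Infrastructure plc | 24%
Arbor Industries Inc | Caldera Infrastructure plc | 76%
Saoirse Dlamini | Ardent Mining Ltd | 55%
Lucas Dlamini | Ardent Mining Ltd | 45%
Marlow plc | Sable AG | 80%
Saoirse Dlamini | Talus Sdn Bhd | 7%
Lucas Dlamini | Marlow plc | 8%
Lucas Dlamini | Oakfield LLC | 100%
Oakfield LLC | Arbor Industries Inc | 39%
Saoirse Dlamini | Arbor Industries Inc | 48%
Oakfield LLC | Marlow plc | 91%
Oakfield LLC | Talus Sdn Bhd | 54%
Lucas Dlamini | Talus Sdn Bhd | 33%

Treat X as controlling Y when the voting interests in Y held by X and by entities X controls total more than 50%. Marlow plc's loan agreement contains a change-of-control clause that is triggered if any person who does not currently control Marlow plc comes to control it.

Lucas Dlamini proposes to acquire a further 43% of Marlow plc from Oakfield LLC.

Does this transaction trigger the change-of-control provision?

The purchase adds only to Lucas's holdings (Oakfield's stake shrinks), so Lucas is the only person who could newly come to control Marlow.
Lucas holds 100% of Oakfield, so Lucas controls Oakfield.
Lucas and Oakfield together hold 8% + 91% = 99% of Marlow, so Lucas controls Marlow.
So Lucas already controls Marlow before the transaction.
After the purchase, Lucas's direct stake in Marlow rises to 8% + 43% = 51%, and Oakfield's stake falls to 48%.
Lucas controlled Marlow already, so this is not a new person acquiring control; every other person's position is unchanged or reduced.
No new person acquires control, so the clause is not triggered.

No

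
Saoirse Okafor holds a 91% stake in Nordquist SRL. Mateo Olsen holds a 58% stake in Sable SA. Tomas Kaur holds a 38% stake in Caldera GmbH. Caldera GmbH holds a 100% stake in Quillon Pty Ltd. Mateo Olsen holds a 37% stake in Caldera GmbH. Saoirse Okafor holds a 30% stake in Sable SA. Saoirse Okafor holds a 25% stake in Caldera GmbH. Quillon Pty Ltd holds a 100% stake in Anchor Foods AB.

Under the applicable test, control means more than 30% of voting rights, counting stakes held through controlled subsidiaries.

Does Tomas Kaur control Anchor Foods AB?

Yes

Tomas holds 38% of Caldera, so Tomas controls Caldera.
Caldera holds 100% of Quillon, so Tomas controls Quillon.
Quillon holds 100% of Anchor, so Tomas controls Anchor.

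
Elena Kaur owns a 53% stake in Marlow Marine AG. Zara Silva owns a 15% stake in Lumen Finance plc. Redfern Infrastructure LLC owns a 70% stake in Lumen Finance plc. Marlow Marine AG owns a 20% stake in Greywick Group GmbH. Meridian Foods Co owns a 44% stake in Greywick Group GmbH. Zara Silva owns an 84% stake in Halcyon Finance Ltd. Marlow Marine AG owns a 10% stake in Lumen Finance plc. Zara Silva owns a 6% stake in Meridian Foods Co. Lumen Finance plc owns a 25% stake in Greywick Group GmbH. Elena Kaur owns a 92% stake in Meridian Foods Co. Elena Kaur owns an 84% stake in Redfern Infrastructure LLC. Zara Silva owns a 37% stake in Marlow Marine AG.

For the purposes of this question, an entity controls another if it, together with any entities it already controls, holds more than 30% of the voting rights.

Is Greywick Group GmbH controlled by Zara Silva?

Zara holds 37% of Marlow, so Zara controls Marlow.
Zara holds 84% of Halcyon, so Zara controls Halcyon.
In Greywick, Zara's side holds only 20%, not > 30%.
So Zara does not control Greywick.

No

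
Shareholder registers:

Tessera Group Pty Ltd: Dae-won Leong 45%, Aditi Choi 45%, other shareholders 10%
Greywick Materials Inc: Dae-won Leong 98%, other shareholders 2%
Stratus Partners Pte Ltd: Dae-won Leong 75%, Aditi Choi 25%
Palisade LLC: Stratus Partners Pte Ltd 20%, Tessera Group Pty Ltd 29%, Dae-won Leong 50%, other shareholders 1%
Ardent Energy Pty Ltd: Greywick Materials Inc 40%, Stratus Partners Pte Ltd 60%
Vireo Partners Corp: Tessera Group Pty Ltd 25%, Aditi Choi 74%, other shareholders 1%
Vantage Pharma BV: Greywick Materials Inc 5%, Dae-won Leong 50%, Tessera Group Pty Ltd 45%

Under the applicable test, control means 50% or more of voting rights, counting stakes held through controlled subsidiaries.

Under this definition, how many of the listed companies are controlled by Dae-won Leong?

5

Dae-won holds 98% of Greywick, so Dae-won controls Greywick.
Dae-won holds 75% of Stratus, so Dae-won controls Stratus.
Stratus and Dae-won together hold 20% + 50% = 70% of Palisade, so Dae-won controls Palisade.
Greywick and Stratus together hold 40% + 60% = 100% of Ardent, so Dae-won controls Ardent.
Greywick and Dae-won together hold 5% + 50% = 55% of Vantage, so Dae-won controls Vantage.
No other company's threshold is met.
Dae-won controls 5 companies.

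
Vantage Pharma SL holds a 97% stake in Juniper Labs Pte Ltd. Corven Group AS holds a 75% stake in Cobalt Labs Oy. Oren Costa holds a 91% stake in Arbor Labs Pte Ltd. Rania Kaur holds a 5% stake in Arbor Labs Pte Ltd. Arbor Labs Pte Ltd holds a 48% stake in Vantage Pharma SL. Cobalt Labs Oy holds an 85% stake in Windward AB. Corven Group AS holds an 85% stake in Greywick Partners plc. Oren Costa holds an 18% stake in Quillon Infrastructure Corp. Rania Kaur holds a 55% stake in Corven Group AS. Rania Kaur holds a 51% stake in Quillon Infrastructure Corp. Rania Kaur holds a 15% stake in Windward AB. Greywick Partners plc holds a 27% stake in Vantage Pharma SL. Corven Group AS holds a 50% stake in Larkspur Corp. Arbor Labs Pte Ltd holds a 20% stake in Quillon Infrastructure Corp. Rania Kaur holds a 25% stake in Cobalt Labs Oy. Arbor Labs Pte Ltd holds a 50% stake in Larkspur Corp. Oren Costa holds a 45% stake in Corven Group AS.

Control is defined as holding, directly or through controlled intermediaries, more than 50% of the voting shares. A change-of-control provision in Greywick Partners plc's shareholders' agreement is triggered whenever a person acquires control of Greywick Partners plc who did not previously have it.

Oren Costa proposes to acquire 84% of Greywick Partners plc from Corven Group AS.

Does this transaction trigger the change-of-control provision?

The purchase adds only to Oren's holdings (Corven's stake shrinks), so Oren is the only person who could newly come to control Greywick.
Oren holds 91% of Arbor, so Oren controls Arbor.
Neither Oren nor any entity Oren controls holds any voting interest in Greywick.
So before the transaction, Oren does not control Greywick.
After the purchase, Oren holds 84% of Greywick directly, and Corven's stake falls to 1%.
Oren holds 84% of Greywick, so Oren controls Greywick.
Oren did not control Greywick before and does after, so the clause is triggered.

Yes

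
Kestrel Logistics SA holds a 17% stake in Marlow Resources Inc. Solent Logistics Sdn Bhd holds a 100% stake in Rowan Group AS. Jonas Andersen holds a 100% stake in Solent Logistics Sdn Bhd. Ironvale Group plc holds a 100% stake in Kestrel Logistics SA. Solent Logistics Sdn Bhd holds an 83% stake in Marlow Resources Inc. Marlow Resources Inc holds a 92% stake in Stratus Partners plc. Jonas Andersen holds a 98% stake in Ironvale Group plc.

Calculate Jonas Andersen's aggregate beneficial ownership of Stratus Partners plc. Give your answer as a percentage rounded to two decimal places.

Jonas reaches Stratus along 2 paths.
Via Solent → Marlow: 100% × 83% × 92% = 76.36%.
Via Ironvale → Kestrel → Marlow: 98% × 100% × 17% × 92% = 15.3272%.
Total: 76.36% + 15.3272% = 91.6872%.
Rounded: 91.69%.

91.69%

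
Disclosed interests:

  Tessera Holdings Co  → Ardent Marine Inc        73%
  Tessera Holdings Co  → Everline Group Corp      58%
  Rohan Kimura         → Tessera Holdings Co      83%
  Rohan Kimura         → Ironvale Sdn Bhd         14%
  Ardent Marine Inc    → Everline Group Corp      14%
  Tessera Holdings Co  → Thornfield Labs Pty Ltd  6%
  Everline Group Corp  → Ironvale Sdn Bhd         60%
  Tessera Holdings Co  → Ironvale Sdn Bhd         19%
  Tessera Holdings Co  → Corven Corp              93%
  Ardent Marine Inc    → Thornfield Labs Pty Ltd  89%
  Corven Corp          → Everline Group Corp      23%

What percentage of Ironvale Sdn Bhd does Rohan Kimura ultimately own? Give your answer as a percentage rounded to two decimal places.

74.40%

Rohan reaches Ironvale along 5 paths.
Direct stake: 14% = 14%.
Via Tessera → Ardent → Everline: 83% × 73% × 14% × 60% = 5.08956%.
Via Tessera → Everline: 83% × 58% × 60% = 28.884%.
Via Tessera → Corven → Everline: 83% × 93% × 23% × 60% = 10.65222%.
Via Tessera: 83% × 19% = 15.77%.
Total: 14% + 5.08956% + 28.884% + 10.65222% + 15.77% = 74.39578%.
Rounded: 74.40%.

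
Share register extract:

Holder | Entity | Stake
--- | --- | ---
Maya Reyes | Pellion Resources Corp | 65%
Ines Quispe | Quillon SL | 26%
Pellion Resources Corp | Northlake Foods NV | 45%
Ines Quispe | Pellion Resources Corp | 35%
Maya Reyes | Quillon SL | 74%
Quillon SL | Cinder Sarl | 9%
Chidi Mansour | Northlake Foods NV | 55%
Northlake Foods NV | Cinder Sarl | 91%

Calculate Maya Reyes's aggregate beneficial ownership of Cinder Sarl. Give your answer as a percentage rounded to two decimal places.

Maya reaches Cinder along 2 paths.
Via Pellion → Northlake: 65% × 45% × 91% = 26.6175%.
Via Quillon: 74% × 9% = 6.66%.
Total: 26.6175% + 6.66% = 33.2775%.
Rounded: 33.28%.

33.28%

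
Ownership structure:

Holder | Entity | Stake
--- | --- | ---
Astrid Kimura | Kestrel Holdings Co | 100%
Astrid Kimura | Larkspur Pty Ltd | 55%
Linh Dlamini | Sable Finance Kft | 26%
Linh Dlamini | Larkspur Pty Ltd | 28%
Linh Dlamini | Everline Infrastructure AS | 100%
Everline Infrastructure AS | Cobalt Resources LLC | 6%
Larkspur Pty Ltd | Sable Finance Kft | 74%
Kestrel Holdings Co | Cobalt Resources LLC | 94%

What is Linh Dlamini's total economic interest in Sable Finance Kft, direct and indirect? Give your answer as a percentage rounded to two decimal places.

Linh reaches Sable along 2 paths.
Direct stake: 26% = 26%.
Via Larkspur: 28% × 74% = 20.72%.
Total: 26% + 20.72% = 46.72%.

46.72%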